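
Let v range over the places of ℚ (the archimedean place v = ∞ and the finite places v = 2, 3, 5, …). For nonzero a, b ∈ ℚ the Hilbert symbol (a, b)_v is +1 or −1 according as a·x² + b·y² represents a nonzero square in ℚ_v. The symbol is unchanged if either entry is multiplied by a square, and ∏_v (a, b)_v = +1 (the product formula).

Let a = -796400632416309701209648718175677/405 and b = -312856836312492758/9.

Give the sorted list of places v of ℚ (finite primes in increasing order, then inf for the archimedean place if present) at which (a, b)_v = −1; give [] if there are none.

[5, 13, 19, inf]

(a, b) ≡ (-515185, -243542) mod (ℚ^×)²; places V = {2, 3, 5, 7, 11, 13, 17, 19, 29, ∞}.
(a,b)_3: α=-4, u≡2; β=-2, v≡1 (mod 3); (2|3)=-1, (1|3)=+1; sign (−1)^0·-1^-2·+1^-4 = +1.
(a,b)_13: α=4, u≡11; β=1, v≡1 (mod 13); (11|13)=-1, (1|13)=+1; sign (−1)^0·-1^1·+1^4 = -1.
(a,b)_7: α=4, u≡2; β=0, v≡4 (mod 7); (2|7)=+1, (4|7)=+1; sign (−1)^0·+1^0·+1^4 = +1.
(a,b)_17: α=5, u≡5; β=3, v≡5 (mod 17); (5|17)=-1, (5|17)=-1; sign (−1)^0·-1^3·-1^5 = +1.
(a,b)_29: α=5, u≡8; β=3, v≡21 (mod 29); (8|29)=-1, (21|29)=-1; sign (−1)^0·-1^3·-1^5 = +1.
(a,b)_∞: sgn(-515185)=−, sgn(-243542)=−, so -1.
(a,b)_19: α=5, u≡1; β=3, v≡17 (mod 19); (1|19)=+1, (17|19)=+1; sign (−1)^1·+1^3·+1^5 = -1.
(a,b)_11: α=5, u≡9; β=4, v≡3 (mod 11); (9|11)=+1, (3|11)=+1; sign (−1)^0·+1^4·+1^5 = +1.
(a,b)_5: α=-1, u≡3; β=0, v≡3 (mod 5); (3|5)=-1, (3|5)=-1; sign (−1)^0·-1^0·-1^-1 = -1.
(a,b)_2: α=0, β=1; u≡7, v≡5 (mod 8); ε(u)ε(v)=1·0, αω(v)=0·1, βω(u)=1·0; sum ≡ 0  ⇒  +1.
Ram(-515185, -243542) = {5, 13, 19, ∞}; no ℚ_5-point on the conic.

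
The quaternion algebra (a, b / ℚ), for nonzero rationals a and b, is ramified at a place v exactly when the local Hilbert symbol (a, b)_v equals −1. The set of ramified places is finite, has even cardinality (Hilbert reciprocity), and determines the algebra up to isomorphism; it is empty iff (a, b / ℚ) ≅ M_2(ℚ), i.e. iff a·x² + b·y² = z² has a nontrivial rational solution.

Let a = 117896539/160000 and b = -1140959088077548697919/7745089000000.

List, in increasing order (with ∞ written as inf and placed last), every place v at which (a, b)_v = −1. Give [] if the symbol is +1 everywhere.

Mod squares: a ≡ 19, b ≡ -103071. Check v ∈ {∞, 2, 3, 5, 11, 13, 17, 19, 23, 43, 47, 53}.
v=5: a=5^-4·(≡4), b=5^-6·(≡1) mod 5; (4|5)=+1, (1|5)=+1; (−1)^{-4·-6·2}·(+1)^-6·(+1)^-4 = +1.
v=43: a=43^0·(≡29), b=43^1·(≡41) mod 43; (29|43)=-1, (41|43)=+1; (−1)^{0·1·21}·(-1)^1·(+1)^0 = -1.
v=3: a=3^0·(≡1), b=3^5·(≡2) mod 3; (1|3)=+1, (2|3)=-1; (−1)^{0·5·1}·(+1)^5·(-1)^0 = +1.
v=17: a=17^0·(≡2), b=17^1·(≡7) mod 17; (2|17)=+1, (7|17)=-1; (−1)^{0·1·8}·(+1)^1·(-1)^0 = +1.
v=53: a=53^2·(≡31), b=53^2·(≡45) mod 53; (31|53)=-1, (45|53)=-1; (−1)^{2·2·26}·(-1)^2·(-1)^2 = +1.
v=11: a=11^0·(≡7), b=11^-4·(≡6) mod 11; (7|11)=-1, (6|11)=-1; (−1)^{0·-4·5}·(-1)^-4·(-1)^0 = +1.
v=23: a=23^0·(≡22), b=23^-2·(≡14) mod 23; (22|23)=-1, (14|23)=-1; (−1)^{0·-2·11}·(-1)^-2·(-1)^0 = +1.
v=∞: 19 > 0 and -103071 < 0  ⇒  (a,b)_∞ = +1.
v=2: v_2(a)=-8, v_2(b)=-6; units ≡ 3, 1 (mod 8); ε·ε+αω+βω = 1·0+-8·0+-6·1 ≡ 0  ⇒  (a,b)_2 = +1.
v=13: a=13^0·(≡8), b=13^2·(≡7) mod 13; (8|13)=-1, (7|13)=-1; (−1)^{0·2·6}·(-1)^2·(-1)^0 = +1.
v=47: a=47^2·(≡10), b=47^3·(≡25) mod 47; (10|47)=-1, (25|47)=+1; (−1)^{2·3·23}·(-1)^3·(+1)^2 = -1.
v=19: a=19^1·(≡4), b=19^4·(≡4) mod 19; (4|19)=+1, (4|19)=+1; (−1)^{1·4·9}·(+1)^4·(+1)^1 = +1.
(19, -103071 / ℚ) ramifies at {43, 47}: a division algebra.

[43, 47]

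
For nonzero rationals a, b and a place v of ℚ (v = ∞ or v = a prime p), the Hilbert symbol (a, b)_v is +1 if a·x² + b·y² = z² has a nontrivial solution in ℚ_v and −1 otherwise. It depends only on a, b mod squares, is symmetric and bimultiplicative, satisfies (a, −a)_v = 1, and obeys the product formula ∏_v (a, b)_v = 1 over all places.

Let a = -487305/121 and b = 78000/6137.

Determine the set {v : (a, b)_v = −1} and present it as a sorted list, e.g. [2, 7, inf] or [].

(a, b) ≡ (-1105, 3315) mod (ℚ^×)²; places V = {2, 3, 5, 7, 11, 13, 17, 19, ∞}.
(a,b)_3: α=2, u≡2; β=1, v≡1 (mod 3); (2|3)=-1, (1|3)=+1; sign (−1)^0·-1^1·+1^2 = -1.
(a,b)_11: α=-2, u≡6; β=0, v≡1 (mod 11); (6|11)=-1, (1|11)=+1; sign (−1)^0·-1^0·+1^-2 = +1.
(a,b)_5: α=1, u≡4; β=3, v≡2 (mod 5); (4|5)=+1, (2|5)=-1; sign (−1)^0·+1^3·-1^1 = -1.
(a,b)_17: α=1, u≡7; β=-1, v≡1 (mod 17); (7|17)=-1, (1|17)=+1; sign (−1)^0·-1^-1·+1^1 = -1.
(a,b)_7: α=2, u≡1; β=0, v≡4 (mod 7); (1|7)=+1, (4|7)=+1; sign (−1)^0·+1^0·+1^2 = +1.
(a,b)_∞: sgn(-1105)=−, sgn(3315)=+, so +1.
(a,b)_2: α=0, β=4; u≡7, v≡3 (mod 8); ε(u)ε(v)=1·1, αω(v)=0·1, βω(u)=4·0; sum ≡ 1  ⇒  -1.
(a,b)_13: α=1, u≡5; β=1, v≡7 (mod 13); (5|13)=-1, (7|13)=-1; sign (−1)^0·-1^1·-1^1 = +1.
(a,b)_19: α=0, u≡1; β=-2, v≡7 (mod 19); (1|19)=+1, (7|19)=+1; sign (−1)^0·+1^-2·+1^0 = +1.
(-1105, 3315 / ℚ) ramifies at {2, 3, 5, 17}: a division algebra.

[2, 3, 5, 17]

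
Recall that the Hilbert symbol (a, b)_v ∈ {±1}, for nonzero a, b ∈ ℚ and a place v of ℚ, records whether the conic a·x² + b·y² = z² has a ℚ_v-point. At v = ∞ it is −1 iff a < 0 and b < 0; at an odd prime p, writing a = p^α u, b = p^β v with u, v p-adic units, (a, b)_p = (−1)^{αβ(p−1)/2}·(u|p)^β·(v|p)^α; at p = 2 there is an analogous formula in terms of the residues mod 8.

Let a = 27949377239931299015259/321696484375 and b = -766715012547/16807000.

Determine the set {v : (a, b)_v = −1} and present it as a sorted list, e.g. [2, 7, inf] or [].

(a, b) ≡ (77, -43890) mod (ℚ^×)²; places V = {2, 3, 5, 7, 11, 17, 19, ∞}.
(a,b)_17: α=4, u≡9; β=4, v≡8 (mod 17); (9|17)=+1, (8|17)=+1; sign (−1)^0·+1^4·+1^4 = +1.
(a,b)_7: α=-7, u≡1; β=-5, v≡1 (mod 7); (1|7)=+1, (1|7)=+1; sign (−1)^1·+1^-5·+1^-7 = -1.
(a,b)_2: α=0, β=-3; u≡5, v≡7 (mod 8); ε(u)ε(v)=0·1, αω(v)=0·0, βω(u)=-3·1; sum ≡ 1  ⇒  -1.
(a,b)_5: α=-8, u≡3; β=-3, v≡3 (mod 5); (3|5)=-1, (3|5)=-1; sign (−1)^0·-1^-3·-1^-8 = -1.
(a,b)_19: α=4, u≡17; β=1, v≡13 (mod 19); (17|19)=+1, (13|19)=-1; sign (−1)^0·+1^1·-1^4 = +1.
(a,b)_3: α=2, u≡2; β=1, v≡1 (mod 3); (2|3)=-1, (1|3)=+1; sign (−1)^0·-1^1·+1^2 = -1.
(a,b)_11: α=11, u≡8; β=5, v≡4 (mod 11); (8|11)=-1, (4|11)=+1; sign (−1)^1·-1^5·+1^11 = +1.
(a,b)_∞: sgn(77)=+, sgn(-43890)=−, so +1.
Ram(77, -43890) = {2, 3, 5, 7}; no ℚ_2-point on the conic.

[2, 3, 5, 7]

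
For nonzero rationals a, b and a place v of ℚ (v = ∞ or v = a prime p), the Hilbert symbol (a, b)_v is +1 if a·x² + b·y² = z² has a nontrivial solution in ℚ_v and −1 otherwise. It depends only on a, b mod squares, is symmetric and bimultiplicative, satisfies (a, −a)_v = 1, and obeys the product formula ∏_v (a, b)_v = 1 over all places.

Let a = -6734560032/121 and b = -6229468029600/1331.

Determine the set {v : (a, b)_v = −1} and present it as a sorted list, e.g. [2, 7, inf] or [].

Mod squares: a ≡ -34162, b ≡ -13903934. Check v ∈ {∞, 2, 3, 5, 11, 19, 29, 31, 37}.
v=5: a=5^0·(≡3), b=5^2·(≡1) mod 5; (3|5)=-1, (1|5)=+1; (−1)^{0·2·2}·(-1)^2·(+1)^0 = +1.
v=3: a=3^2·(≡2), b=3^2·(≡1) mod 3; (2|3)=-1, (1|3)=+1; (−1)^{2·2·1}·(-1)^2·(+1)^2 = +1.
v=37: a=37^2·(≡34), b=37^3·(≡10) mod 37; (34|37)=+1, (10|37)=+1; (−1)^{2·3·18}·(+1)^3·(+1)^2 = +1.
v=11: a=11^-2·(≡9), b=11^-3·(≡9) mod 11; (9|11)=+1, (9|11)=+1; (−1)^{-2·-3·5}·(+1)^-3·(+1)^-2 = +1.
v=19: a=19^1·(≡11), b=19^1·(≡13) mod 19; (11|19)=+1, (13|19)=-1; (−1)^{1·1·9}·(+1)^1·(-1)^1 = +1.
v=29: a=29^1·(≡10), b=29^1·(≡21) mod 29; (10|29)=-1, (21|29)=-1; (−1)^{1·1·14}·(-1)^1·(-1)^1 = +1.
v=2: v_2(a)=5, v_2(b)=5; units ≡ 7, 1 (mod 8); ε·ε+αω+βω = 1·0+5·0+5·0 ≡ 0  ⇒  (a,b)_2 = +1.
v=∞: -34162 < 0 and -13903934 < 0  ⇒  (a,b)_∞ = -1.
v=31: a=31^1·(≡19), b=31^1·(≡28) mod 31; (19|31)=+1, (28|31)=+1; (−1)^{1·1·15}·(+1)^1·(+1)^1 = -1.
(-34162, -13903934 / ℚ) ramifies at {31, ∞}: a division algebra.

[31, inf]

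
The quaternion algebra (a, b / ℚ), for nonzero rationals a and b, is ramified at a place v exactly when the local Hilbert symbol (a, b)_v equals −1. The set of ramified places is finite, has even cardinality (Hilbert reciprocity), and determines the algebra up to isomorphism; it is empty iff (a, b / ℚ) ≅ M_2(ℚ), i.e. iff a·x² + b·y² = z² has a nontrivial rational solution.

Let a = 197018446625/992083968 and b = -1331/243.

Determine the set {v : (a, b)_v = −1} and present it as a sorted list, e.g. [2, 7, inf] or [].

(a, b) ≡ (130, -33) mod (ℚ^×)²; places V = {2, 3, 5, 7, 11, 13, 29, ∞}.
(a,b)_3: α=-2, u≡1; β=-5, v≡1 (mod 3); (1|3)=+1, (1|3)=+1; sign (−1)^0·+1^-5·+1^-2 = +1.
(a,b)_11: α=4, u≡4; β=3, v≡10 (mod 11); (4|11)=+1, (10|11)=-1; sign (−1)^0·+1^3·-1^4 = +1.
(a,b)_2: α=-17, β=0; u≡1, v≡7 (mod 8); ε(u)ε(v)=0·1, αω(v)=-17·0, βω(u)=0·0; sum ≡ 0  ⇒  +1.
(a,b)_7: α=2, u≡4; β=0, v≡4 (mod 7); (4|7)=+1, (4|7)=+1; sign (−1)^0·+1^0·+1^2 = +1.
(a,b)_13: α=3, u≡9; β=0, v≡11 (mod 13); (9|13)=+1, (11|13)=-1; sign (−1)^0·+1^0·-1^3 = -1.
(a,b)_∞: sgn(130)=+, sgn(-33)=−, so +1.
(a,b)_29: α=-2, u≡17; β=0, v≡24 (mod 29); (17|29)=-1, (24|29)=+1; sign (−1)^0·-1^0·+1^-2 = +1.
(a,b)_5: α=3, u≡1; β=0, v≡3 (mod 5); (1|5)=+1, (3|5)=-1; sign (−1)^0·+1^0·-1^3 = -1.
|Ram(130, -33)| = 2, even; anisotropic at {5, 13}.

[5, 13]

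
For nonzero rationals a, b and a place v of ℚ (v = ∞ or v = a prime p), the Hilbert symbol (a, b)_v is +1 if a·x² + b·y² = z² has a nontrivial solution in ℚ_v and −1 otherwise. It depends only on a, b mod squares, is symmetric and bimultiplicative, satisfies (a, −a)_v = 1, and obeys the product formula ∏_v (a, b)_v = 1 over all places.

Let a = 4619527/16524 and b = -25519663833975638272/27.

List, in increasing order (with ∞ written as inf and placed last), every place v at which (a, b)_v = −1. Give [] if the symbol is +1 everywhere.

[3, 17]

(a, b) ≡ (245157, -10659) mod (ℚ^×)²; places V = {2, 3, 11, 17, 19, 23, 31, ∞}.
(a,b)_31: α=2, u≡2; β=2, v≡20 (mod 31); (2|31)=+1, (20|31)=+1; sign (−1)^0·+1^2·+1^2 = +1.
(a,b)_2: α=-2, β=8; u≡5, v≡5 (mod 8); ε(u)ε(v)=0·0, αω(v)=-2·1, βω(u)=8·1; sum ≡ 0  ⇒  +1.
(a,b)_19: α=1, u≡8; β=3, v≡16 (mod 19); (8|19)=-1, (16|19)=+1; sign (−1)^1·-1^3·+1^1 = +1.
(a,b)_11: α=1, u≡5; β=1, v≡7 (mod 11); (5|11)=+1, (7|11)=-1; sign (−1)^1·+1^1·-1^1 = +1.
(a,b)_3: α=-5, u≡2; β=-3, v≡2 (mod 3); (2|3)=-1, (2|3)=-1; sign (−1)^1·-1^-3·-1^-5 = -1.
(a,b)_∞: sgn(245157)=+, sgn(-10659)=−, so +1.
(a,b)_23: α=1, u≡22; β=4, v≡1 (mod 23); (22|23)=-1, (1|23)=+1; sign (−1)^0·-1^4·+1^1 = +1.
(a,b)_17: α=-1, u≡5; β=3, v≡13 (mod 17); (5|17)=-1, (13|17)=+1; sign (−1)^0·-1^3·+1^-1 = -1.
(245157, -10659 / ℚ) ramifies at {3, 17}: a division algebra.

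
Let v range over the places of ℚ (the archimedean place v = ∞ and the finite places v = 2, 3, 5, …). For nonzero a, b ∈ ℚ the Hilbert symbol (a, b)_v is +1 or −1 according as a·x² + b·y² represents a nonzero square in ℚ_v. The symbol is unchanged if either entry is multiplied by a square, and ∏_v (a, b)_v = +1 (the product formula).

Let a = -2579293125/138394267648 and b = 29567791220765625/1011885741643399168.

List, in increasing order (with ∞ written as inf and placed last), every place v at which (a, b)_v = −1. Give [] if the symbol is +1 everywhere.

Mod squares: a ≡ -4403, b ≡ 7. Check v ∈ {∞, 2, 3, 5, 7, 13, 17, 37}.
v=5: a=5^4·(≡2), b=5^6·(≡3) mod 5; (2|5)=-1, (3|5)=-1; (−1)^{4·6·2}·(-1)^6·(-1)^4 = +1.
v=7: a=7^-1·(≡4), b=7^-1·(≡4) mod 7; (4|7)=+1, (4|7)=+1; (−1)^{-1·-1·3}·(+1)^-1·(+1)^-1 = -1.
v=37: a=37^1·(≡19), b=37^2·(≡11) mod 37; (19|37)=-1, (11|37)=+1; (−1)^{1·2·18}·(-1)^2·(+1)^1 = +1.
v=2: v_2(a)=-12, v_2(b)=-20; units ≡ 5, 7 (mod 8); ε·ε+αω+βω = 0·1+-12·0+-20·1 ≡ 0  ⇒  (a,b)_2 = +1.
v=3: a=3^8·(≡1), b=3^14·(≡1) mod 3; (1|3)=+1, (1|3)=+1; (−1)^{8·14·1}·(+1)^14·(+1)^8 = +1.
v=∞: -4403 < 0 and 7 > 0  ⇒  (a,b)_∞ = +1.
v=17: a=17^1·(≡8), b=17^2·(≡10) mod 17; (8|17)=+1, (10|17)=-1; (−1)^{1·2·8}·(+1)^2·(-1)^1 = -1.
v=13: a=13^-6·(≡1), b=13^-10·(≡2) mod 13; (1|13)=+1, (2|13)=-1; (−1)^{-6·-10·6}·(+1)^-10·(-1)^-6 = +1.
(-4403, 7 / ℚ) ramifies at {7, 17}: a division algebra.

[7, 17]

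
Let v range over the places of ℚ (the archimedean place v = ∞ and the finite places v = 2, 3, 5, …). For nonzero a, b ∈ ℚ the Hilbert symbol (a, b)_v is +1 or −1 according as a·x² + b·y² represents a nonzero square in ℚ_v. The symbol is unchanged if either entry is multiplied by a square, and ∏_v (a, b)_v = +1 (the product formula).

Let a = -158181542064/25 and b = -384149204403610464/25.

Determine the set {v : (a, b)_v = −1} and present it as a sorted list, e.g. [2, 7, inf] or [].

[2, 3, 7, inf]

(a, b) ≡ (-51, -3094) mod (ℚ^×)²; places V = {2, 3, 5, 7, 13, 17, ∞}.
(a,b)_7: α=2, u≡6; β=3, v≡6 (mod 7); (6|7)=-1, (6|7)=-1; sign (−1)^0·-1^3·-1^2 = -1.
(a,b)_3: α=5, u≡1; β=8, v≡2 (mod 3); (1|3)=+1, (2|3)=-1; sign (−1)^0·+1^8·-1^5 = -1.
(a,b)_13: α=2, u≡3; β=1, v≡1 (mod 13); (3|13)=+1, (1|13)=+1; sign (−1)^0·+1^1·+1^2 = +1.
(a,b)_2: α=4, β=5; u≡5, v≡5 (mod 8); ε(u)ε(v)=0·0, αω(v)=4·1, βω(u)=5·1; sum ≡ 1  ⇒  -1.
(a,b)_5: α=-2, u≡1; β=-2, v≡1 (mod 5); (1|5)=+1, (1|5)=+1; sign (−1)^0·+1^-2·+1^-2 = +1.
(a,b)_17: α=3, u≡14; β=7, v≡3 (mod 17); (14|17)=-1, (3|17)=-1; sign (−1)^0·-1^7·-1^3 = +1.
(a,b)_∞: sgn(-51)=−, sgn(-3094)=−, so -1.
|Ram(-51, -3094)| = 4, even; anisotropic at {2, 3, 7, ∞}.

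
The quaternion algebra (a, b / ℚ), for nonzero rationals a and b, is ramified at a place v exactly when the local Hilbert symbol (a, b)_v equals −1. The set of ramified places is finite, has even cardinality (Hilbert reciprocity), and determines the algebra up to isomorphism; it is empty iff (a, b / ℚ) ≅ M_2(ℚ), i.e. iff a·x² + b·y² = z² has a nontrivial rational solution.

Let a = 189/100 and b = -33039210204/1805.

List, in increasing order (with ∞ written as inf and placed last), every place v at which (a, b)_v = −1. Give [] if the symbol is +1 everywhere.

[3, 13]

(a, b) ≡ (21, -195) mod (ℚ^×)²; places V = {2, 3, 5, 7, 11, 13, 19, ∞}.
(a,b)_∞: sgn(21)=+, sgn(-195)=−, so +1.
(a,b)_5: α=-2, u≡1; β=-1, v≡1 (mod 5); (1|5)=+1, (1|5)=+1; sign (−1)^0·+1^-1·+1^-2 = +1.
(a,b)_11: α=0, u≡2; β=2, v≡4 (mod 11); (2|11)=-1, (4|11)=+1; sign (−1)^0·-1^2·+1^0 = +1.
(a,b)_13: α=0, u≡8; β=1, v≡8 (mod 13); (8|13)=-1, (8|13)=-1; sign (−1)^0·-1^1·-1^0 = -1.
(a,b)_19: α=0, u≡15; β=-2, v≡3 (mod 19); (15|19)=-1, (3|19)=-1; sign (−1)^0·-1^-2·-1^0 = +1.
(a,b)_3: α=3, u≡1; β=7, v≡1 (mod 3); (1|3)=+1, (1|3)=+1; sign (−1)^1·+1^7·+1^3 = -1.
(a,b)_2: α=-2, β=2; u≡5, v≡5 (mod 8); ε(u)ε(v)=0·0, αω(v)=-2·1, βω(u)=2·1; sum ≡ 0  ⇒  +1.
(a,b)_7: α=1, u≡3; β=4, v≡4 (mod 7); (3|7)=-1, (4|7)=+1; sign (−1)^0·-1^4·+1^1 = +1.
(21, -195 / ℚ) ramifies at {3, 13}: a division algebra.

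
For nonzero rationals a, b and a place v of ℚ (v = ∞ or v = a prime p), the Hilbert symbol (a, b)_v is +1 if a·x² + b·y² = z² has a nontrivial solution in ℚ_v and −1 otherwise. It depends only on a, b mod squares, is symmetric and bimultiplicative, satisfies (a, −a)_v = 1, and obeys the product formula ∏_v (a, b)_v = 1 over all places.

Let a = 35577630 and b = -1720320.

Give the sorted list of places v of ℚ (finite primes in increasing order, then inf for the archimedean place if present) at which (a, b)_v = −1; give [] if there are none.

(a, b) ≡ (30, -105) mod (ℚ^×)²; places V = {2, 3, 5, 7, 11, ∞}.
(a,b)_∞: sgn(30)=+, sgn(-105)=−, so +1.
(a,b)_5: α=1, u≡1; β=1, v≡1 (mod 5); (1|5)=+1, (1|5)=+1; sign (−1)^0·+1^1·+1^1 = +1.
(a,b)_3: α=5, u≡1; β=1, v≡1 (mod 3); (1|3)=+1, (1|3)=+1; sign (−1)^1·+1^1·+1^5 = -1.
(a,b)_7: α=0, u≡4; β=1, v≡3 (mod 7); (4|7)=+1, (3|7)=-1; sign (−1)^0·+1^1·-1^0 = +1.
(a,b)_2: α=1, β=14; u≡7, v≡7 (mod 8); ε(u)ε(v)=1·1, αω(v)=1·0, βω(u)=14·0; sum ≡ 1  ⇒  -1.
(a,b)_11: α=4, u≡10; β=0, v≡3 (mod 11); (10|11)=-1, (3|11)=+1; sign (−1)^0·-1^0·+1^4 = +1.
(30, -105 / ℚ) ramifies at {2, 3}: a division algebra.

[2, 3]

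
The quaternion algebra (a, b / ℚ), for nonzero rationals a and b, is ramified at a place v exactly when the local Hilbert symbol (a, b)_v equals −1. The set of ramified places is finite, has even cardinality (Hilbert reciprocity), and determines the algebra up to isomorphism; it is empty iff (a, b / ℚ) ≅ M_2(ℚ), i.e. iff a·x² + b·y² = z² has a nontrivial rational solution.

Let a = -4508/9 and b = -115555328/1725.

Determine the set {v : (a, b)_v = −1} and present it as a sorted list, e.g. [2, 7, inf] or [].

(a, b) ≡ (-23, -3243) mod (ℚ^×)²; places V = {2, 3, 5, 7, 23, 47, ∞}.
(a,b)_2: α=2, β=10; u≡1, v≡5 (mod 8); ε(u)ε(v)=0·0, αω(v)=2·1, βω(u)=10·0; sum ≡ 0  ⇒  +1.
(a,b)_∞: sgn(-23)=−, sgn(-3243)=−, so -1.
(a,b)_5: α=0, u≡3; β=-2, v≡3 (mod 5); (3|5)=-1, (3|5)=-1; sign (−1)^0·-1^-2·-1^0 = +1.
(a,b)_3: α=-2, u≡1; β=-1, v≡2 (mod 3); (1|3)=+1, (2|3)=-1; sign (−1)^0·+1^-1·-1^-2 = +1.
(a,b)_47: α=0, u≡37; β=1, v≡24 (mod 47); (37|47)=+1, (24|47)=+1; sign (−1)^0·+1^1·+1^0 = +1.
(a,b)_7: α=2, u≡3; β=4, v≡6 (mod 7); (3|7)=-1, (6|7)=-1; sign (−1)^0·-1^4·-1^2 = +1.
(a,b)_23: α=1, u≡14; β=-1, v≡5 (mod 23); (14|23)=-1, (5|23)=-1; sign (−1)^1·-1^-1·-1^1 = -1.
(-23, -3243 / ℚ) ramifies at {23, ∞}: a division algebra.

[23, inf]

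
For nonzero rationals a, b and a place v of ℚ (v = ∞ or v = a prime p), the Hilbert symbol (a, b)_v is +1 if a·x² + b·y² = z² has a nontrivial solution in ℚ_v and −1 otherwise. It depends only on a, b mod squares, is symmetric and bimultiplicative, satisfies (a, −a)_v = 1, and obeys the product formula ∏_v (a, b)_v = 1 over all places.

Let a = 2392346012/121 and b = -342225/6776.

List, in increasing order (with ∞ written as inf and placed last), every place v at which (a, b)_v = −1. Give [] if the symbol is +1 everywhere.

[7, 17, 31, 53]

Mod squares: a ≡ 12205847, b ≡ -14. Check v ∈ {∞, 2, 3, 5, 7, 11, 13, 17, 19, 23, 31, 53}.
v=53: a=53^1·(≡31), b=53^0·(≡27) mod 53; (31|53)=-1, (27|53)=-1; (−1)^{1·0·26}·(-1)^0·(-1)^1 = -1.
v=11: a=11^-2·(≡1), b=11^-2·(≡7) mod 11; (1|11)=+1, (7|11)=-1; (−1)^{-2·-2·5}·(+1)^-2·(-1)^-2 = +1.
v=3: a=3^0·(≡2), b=3^4·(≡1) mod 3; (2|3)=-1, (1|3)=+1; (−1)^{0·4·1}·(-1)^4·(+1)^0 = +1.
v=23: a=23^1·(≡20), b=23^0·(≡6) mod 23; (20|23)=-1, (6|23)=+1; (−1)^{1·0·11}·(-1)^0·(+1)^1 = +1.
v=31: a=31^1·(≡11), b=31^0·(≡6) mod 31; (11|31)=-1, (6|31)=-1; (−1)^{1·0·15}·(-1)^0·(-1)^1 = -1.
v=7: a=7^2·(≡6), b=7^-1·(≡6) mod 7; (6|7)=-1, (6|7)=-1; (−1)^{2·-1·3}·(-1)^-1·(-1)^2 = -1.
v=2: v_2(a)=2, v_2(b)=-3; units ≡ 7, 1 (mod 8); ε·ε+αω+βω = 1·0+2·0+-3·0 ≡ 0  ⇒  (a,b)_2 = +1.
v=19: a=19^1·(≡17), b=19^0·(≡5) mod 19; (17|19)=+1, (5|19)=+1; (−1)^{1·0·9}·(+1)^0·(+1)^1 = +1.
v=5: a=5^0·(≡2), b=5^2·(≡1) mod 5; (2|5)=-1, (1|5)=+1; (−1)^{0·2·2}·(-1)^2·(+1)^0 = +1.
v=17: a=17^1·(≡16), b=17^0·(≡7) mod 17; (16|17)=+1, (7|17)=-1; (−1)^{1·0·8}·(+1)^0·(-1)^1 = -1.
v=13: a=13^0·(≡1), b=13^2·(≡1) mod 13; (1|13)=+1, (1|13)=+1; (−1)^{0·2·6}·(+1)^2·(+1)^0 = +1.
v=∞: 12205847 > 0 and -14 < 0  ⇒  (a,b)_∞ = +1.
Ram(12205847, -14) = {7, 17, 31, 53}; no ℚ_7-point on the conic.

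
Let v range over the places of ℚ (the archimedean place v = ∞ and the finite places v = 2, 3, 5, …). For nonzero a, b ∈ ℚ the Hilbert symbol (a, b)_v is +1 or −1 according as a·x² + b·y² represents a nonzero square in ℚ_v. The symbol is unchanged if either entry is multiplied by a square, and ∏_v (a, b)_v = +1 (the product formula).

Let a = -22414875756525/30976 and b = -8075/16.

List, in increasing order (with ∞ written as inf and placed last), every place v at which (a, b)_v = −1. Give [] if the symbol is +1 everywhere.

[7, inf]

(a, b) ≡ (-358701, -323) mod (ℚ^×)²; places V = {2, 3, 5, 7, 11, 17, 19, 29, 31, ∞}.
(a,b)_31: α=3, u≡6; β=0, v≡1 (mod 31); (6|31)=-1, (1|31)=+1; sign (−1)^0·-1^0·+1^3 = +1.
(a,b)_7: α=1, u≡2; β=0, v≡5 (mod 7); (2|7)=+1, (5|7)=-1; sign (−1)^0·+1^0·-1^1 = -1.
(a,b)_2: α=-8, β=-4; u≡3, v≡5 (mod 8); ε(u)ε(v)=1·0, αω(v)=-8·1, βω(u)=-4·1; sum ≡ 0  ⇒  +1.
(a,b)_19: α=1, u≡17; β=1, v≡15 (mod 19); (17|19)=+1, (15|19)=-1; sign (−1)^1·+1^1·-1^1 = +1.
(a,b)_17: α=2, u≡16; β=1, v≡16 (mod 17); (16|17)=+1, (16|17)=+1; sign (−1)^0·+1^1·+1^2 = +1.
(a,b)_29: α=1, u≡11; β=0, v≡1 (mod 29); (11|29)=-1, (1|29)=+1; sign (−1)^0·-1^0·+1^1 = +1.
(a,b)_5: α=2, u≡4; β=2, v≡2 (mod 5); (4|5)=+1, (2|5)=-1; sign (−1)^0·+1^2·-1^2 = +1.
(a,b)_∞: sgn(-358701)=−, sgn(-323)=−, so -1.
(a,b)_11: α=-2, u≡4; β=0, v≡2 (mod 11); (4|11)=+1, (2|11)=-1; sign (−1)^0·+1^0·-1^-2 = +1.
(a,b)_3: α=3, u≡1; β=0, v≡1 (mod 3); (1|3)=+1, (1|3)=+1; sign (−1)^0·+1^0·+1^3 = +1.
Ram(-358701, -323) = {7, ∞}; no ℚ_7-point on the conic.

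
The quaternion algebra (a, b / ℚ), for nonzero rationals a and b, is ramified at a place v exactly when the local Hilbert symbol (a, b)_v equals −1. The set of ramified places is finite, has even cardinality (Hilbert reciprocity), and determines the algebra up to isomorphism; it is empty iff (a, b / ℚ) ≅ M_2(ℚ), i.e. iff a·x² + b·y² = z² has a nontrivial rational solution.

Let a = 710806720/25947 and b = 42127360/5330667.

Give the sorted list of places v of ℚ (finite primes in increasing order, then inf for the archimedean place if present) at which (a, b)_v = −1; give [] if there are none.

[3, 5, 13, 19]

(a, b) ≡ (62985, 255) mod (ℚ^×)²; places V = {2, 3, 5, 11, 13, 17, 19, 23, 31, 43, ∞}.
(a,b)_13: α=1, u≡1; β=0, v≡7 (mod 13); (1|13)=+1, (7|13)=-1; sign (−1)^0·+1^0·-1^1 = -1.
(a,b)_3: α=-3, u≡1; β=-1, v≡1 (mod 3); (1|3)=+1, (1|3)=+1; sign (−1)^1·+1^-1·+1^-3 = -1.
(a,b)_∞: sgn(62985)=+, sgn(255)=+, so +1.
(a,b)_19: α=1, u≡9; β=0, v≡13 (mod 19); (9|19)=+1, (13|19)=-1; sign (−1)^0·+1^0·-1^1 = -1.
(a,b)_11: α=0, u≡7; β=2, v≡10 (mod 11); (7|11)=-1, (10|11)=-1; sign (−1)^0·-1^2·-1^0 = +1.
(a,b)_5: α=1, u≡2; β=1, v≡1 (mod 5); (2|5)=-1, (1|5)=+1; sign (−1)^0·-1^1·+1^1 = -1.
(a,b)_23: α=2, u≡22; β=0, v≡18 (mod 23); (22|23)=-1, (18|23)=+1; sign (−1)^0·-1^0·+1^2 = +1.
(a,b)_2: α=6, β=12; u≡1, v≡7 (mod 8); ε(u)ε(v)=0·1, αω(v)=6·0, βω(u)=12·0; sum ≡ 0  ⇒  +1.
(a,b)_17: α=1, u≡13; β=1, v≡13 (mod 17); (13|17)=+1, (13|17)=+1; sign (−1)^0·+1^1·+1^1 = +1.
(a,b)_43: α=0, u≡2; β=-2, v≡1 (mod 43); (2|43)=-1, (1|43)=+1; sign (−1)^0·-1^-2·+1^0 = +1.
(a,b)_31: α=-2, u≡23; β=-2, v≡14 (mod 31); (23|31)=-1, (14|31)=+1; sign (−1)^0·-1^-2·+1^-2 = +1.
(62985, 255 / ℚ) ramifies at {3, 5, 13, 19}: a division algebra.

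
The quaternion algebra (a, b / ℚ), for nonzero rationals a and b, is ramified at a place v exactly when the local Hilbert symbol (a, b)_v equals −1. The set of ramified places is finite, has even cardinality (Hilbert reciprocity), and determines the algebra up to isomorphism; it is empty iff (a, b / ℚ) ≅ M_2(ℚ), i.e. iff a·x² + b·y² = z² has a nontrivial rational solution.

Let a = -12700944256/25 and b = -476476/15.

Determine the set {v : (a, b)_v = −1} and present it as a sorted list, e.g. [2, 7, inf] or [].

[3, 11, 17, inf]

(a, b) ≡ (-286, -36465) mod (ℚ^×)²; places V = {2, 3, 5, 7, 11, 13, 17, ∞}.
(a,b)_11: α=1, u≡2; β=1, v≡6 (mod 11); (2|11)=-1, (6|11)=-1; sign (−1)^1·-1^1·-1^1 = -1.
(a,b)_∞: sgn(-286)=−, sgn(-36465)=−, so -1.
(a,b)_13: α=1, u≡4; β=1, v≡4 (mod 13); (4|13)=+1, (4|13)=+1; sign (−1)^0·+1^1·+1^1 = +1.
(a,b)_5: α=-2, u≡4; β=-1, v≡3 (mod 5); (4|5)=+1, (3|5)=-1; sign (−1)^0·+1^-1·-1^-2 = +1.
(a,b)_2: α=7, β=2; u≡1, v≡7 (mod 8); ε(u)ε(v)=0·1, αω(v)=7·0, βω(u)=2·0; sum ≡ 0  ⇒  +1.
(a,b)_3: α=0, u≡2; β=-1, v≡1 (mod 3); (2|3)=-1, (1|3)=+1; sign (−1)^0·-1^-1·+1^0 = -1.
(a,b)_7: α=4, u≡4; β=2, v≡6 (mod 7); (4|7)=+1, (6|7)=-1; sign (−1)^0·+1^2·-1^4 = +1.
(a,b)_17: α=2, u≡11; β=1, v≡6 (mod 17); (11|17)=-1, (6|17)=-1; sign (−1)^0·-1^1·-1^2 = -1.
(-286, -36465 / ℚ) ramifies at {3, 11, 17, ∞}: a division algebra.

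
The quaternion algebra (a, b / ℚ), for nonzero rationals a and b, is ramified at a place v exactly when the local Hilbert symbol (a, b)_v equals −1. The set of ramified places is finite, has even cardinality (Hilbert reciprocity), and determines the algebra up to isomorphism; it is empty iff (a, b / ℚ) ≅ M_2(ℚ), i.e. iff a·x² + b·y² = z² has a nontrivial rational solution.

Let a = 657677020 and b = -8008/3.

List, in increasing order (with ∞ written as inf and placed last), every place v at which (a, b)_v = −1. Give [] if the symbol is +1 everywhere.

[7, 11]

(a, b) ≡ (55, -6006) mod (ℚ^×)²; places V = {2, 3, 5, 7, 11, 13, 19, ∞}.
(a,b)_5: α=1, u≡4; β=0, v≡4 (mod 5); (4|5)=+1, (4|5)=+1; sign (−1)^0·+1^0·+1^1 = +1.
(a,b)_2: α=2, β=3; u≡7, v≡5 (mod 8); ε(u)ε(v)=1·0, αω(v)=2·1, βω(u)=3·0; sum ≡ 0  ⇒  +1.
(a,b)_∞: sgn(55)=+, sgn(-6006)=−, so +1.
(a,b)_7: α=2, u≡5; β=1, v≡6 (mod 7); (5|7)=-1, (6|7)=-1; sign (−1)^0·-1^1·-1^2 = -1.
(a,b)_19: α=2, u≡5; β=0, v≡16 (mod 19); (5|19)=+1, (16|19)=+1; sign (−1)^0·+1^0·+1^2 = +1.
(a,b)_13: α=2, u≡4; β=1, v≡7 (mod 13); (4|13)=+1, (7|13)=-1; sign (−1)^0·+1^1·-1^2 = +1.
(a,b)_11: α=1, u≡3; β=1, v≡3 (mod 11); (3|11)=+1, (3|11)=+1; sign (−1)^1·+1^1·+1^1 = -1.
(a,b)_3: α=0, u≡1; β=-1, v≡2 (mod 3); (1|3)=+1, (2|3)=-1; sign (−1)^0·+1^-1·-1^0 = +1.
(55, -6006 / ℚ) ramifies at {7, 11}: a division algebra.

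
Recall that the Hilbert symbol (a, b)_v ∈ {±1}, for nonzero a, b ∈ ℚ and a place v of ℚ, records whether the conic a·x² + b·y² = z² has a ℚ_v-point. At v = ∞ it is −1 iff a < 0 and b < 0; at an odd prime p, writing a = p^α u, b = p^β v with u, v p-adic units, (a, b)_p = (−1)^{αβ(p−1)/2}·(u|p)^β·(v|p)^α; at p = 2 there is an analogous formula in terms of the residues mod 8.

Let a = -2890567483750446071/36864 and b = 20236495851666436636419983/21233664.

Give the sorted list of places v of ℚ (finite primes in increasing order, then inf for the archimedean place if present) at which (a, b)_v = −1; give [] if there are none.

Mod squares: a ≡ -219791, b ≡ 35226503. Check v ∈ {∞, 2, 3, 11, 13, 17, 19, 29, 41, 43, 53}.
v=13: a=13^1·(≡7), b=13^1·(≡7) mod 13; (7|13)=-1, (7|13)=-1; (−1)^{1·1·6}·(-1)^1·(-1)^1 = +1.
v=3: a=3^-2·(≡1), b=3^-4·(≡2) mod 3; (1|3)=+1, (2|3)=-1; (−1)^{-2·-4·1}·(+1)^-4·(-1)^-2 = +1.
v=53: a=53^1·(≡52), b=53^1·(≡8) mod 53; (52|53)=+1, (8|53)=-1; (−1)^{1·1·26}·(+1)^1·(-1)^1 = -1.
v=17: a=17^2·(≡8), b=17^2·(≡4) mod 17; (8|17)=+1, (4|17)=+1; (−1)^{2·2·8}·(+1)^2·(+1)^2 = +1.
v=2: v_2(a)=-12, v_2(b)=-18; units ≡ 1, 7 (mod 8); ε·ε+αω+βω = 0·1+-12·0+-18·0 ≡ 0  ⇒  (a,b)_2 = +1.
v=∞: -219791 < 0 and 35226503 > 0  ⇒  (a,b)_∞ = +1.
v=11: a=11^5·(≡10), b=11^6·(≡4) mod 11; (10|11)=-1, (4|11)=+1; (−1)^{5·6·5}·(-1)^6·(+1)^5 = +1.
v=19: a=19^0·(≡5), b=19^2·(≡5) mod 19; (5|19)=+1, (5|19)=+1; (−1)^{0·2·9}·(+1)^2·(+1)^0 = +1.
v=29: a=29^1·(≡2), b=29^1·(≡6) mod 29; (2|29)=-1, (6|29)=+1; (−1)^{1·1·14}·(-1)^1·(+1)^1 = -1.
v=41: a=41^2·(≡23), b=41^3·(≡15) mod 41; (23|41)=+1, (15|41)=-1; (−1)^{2·3·20}·(+1)^3·(-1)^2 = +1.
v=43: a=43^2·(≡23), b=43^3·(≡33) mod 43; (23|43)=+1, (33|43)=-1; (−1)^{2·3·21}·(+1)^3·(-1)^2 = +1.
Ram(-219791, 35226503) = {29, 53}; no ℚ_29-point on the conic.

[29, 53]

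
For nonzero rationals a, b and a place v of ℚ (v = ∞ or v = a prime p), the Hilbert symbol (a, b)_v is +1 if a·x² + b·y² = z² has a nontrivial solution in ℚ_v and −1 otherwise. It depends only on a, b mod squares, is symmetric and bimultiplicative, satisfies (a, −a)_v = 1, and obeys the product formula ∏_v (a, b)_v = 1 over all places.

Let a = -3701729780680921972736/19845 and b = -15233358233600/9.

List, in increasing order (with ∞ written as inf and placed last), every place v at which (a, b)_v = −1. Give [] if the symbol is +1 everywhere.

[23, inf]

Mod squares: a ≡ -1495, b ≡ -26. Check v ∈ {∞, 2, 3, 5, 7, 13, 17, 23}.
v=23: a=23^3·(≡2), b=23^2·(≡15) mod 23; (2|23)=+1, (15|23)=-1; (−1)^{3·2·11}·(+1)^2·(-1)^3 = -1.
v=13: a=13^7·(≡6), b=13^3·(≡11) mod 13; (6|13)=-1, (11|13)=-1; (−1)^{7·3·6}·(-1)^3·(-1)^7 = +1.
v=7: a=7^-2·(≡5), b=7^0·(≡2) mod 7; (5|7)=-1, (2|7)=+1; (−1)^{-2·0·3}·(-1)^0·(+1)^-2 = +1.
v=3: a=3^-4·(≡2), b=3^-2·(≡1) mod 3; (2|3)=-1, (1|3)=+1; (−1)^{-4·-2·1}·(-1)^-2·(+1)^-4 = +1.
v=5: a=5^-1·(≡1), b=5^2·(≡4) mod 5; (1|5)=+1, (4|5)=+1; (−1)^{-1·2·2}·(+1)^2·(+1)^-1 = +1.
v=17: a=17^2·(≡9), b=17^0·(≡13) mod 17; (9|17)=+1, (13|17)=+1; (−1)^{2·0·8}·(+1)^0·(+1)^2 = +1.
v=∞: -1495 < 0 and -26 < 0  ⇒  (a,b)_∞ = -1.
v=2: v_2(a)=24, v_2(b)=19; units ≡ 1, 3 (mod 8); ε·ε+αω+βω = 0·1+24·1+19·0 ≡ 0  ⇒  (a,b)_2 = +1.
|Ram(-1495, -26)| = 2, even; anisotropic at {23, ∞}.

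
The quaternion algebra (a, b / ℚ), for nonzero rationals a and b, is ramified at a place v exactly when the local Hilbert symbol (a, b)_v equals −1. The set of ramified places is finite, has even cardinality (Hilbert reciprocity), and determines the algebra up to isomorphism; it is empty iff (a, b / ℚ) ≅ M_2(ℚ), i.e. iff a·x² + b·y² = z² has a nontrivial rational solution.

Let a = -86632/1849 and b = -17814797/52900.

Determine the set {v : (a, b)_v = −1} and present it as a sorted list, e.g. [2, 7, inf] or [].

(a, b) ≡ (-442, -77) mod (ℚ^×)²; places V = {2, 5, 7, 11, 13, 17, 23, 37, 43, ∞}.
(a,b)_17: α=1, u≡16; β=0, v≡1 (mod 17); (16|17)=+1, (1|17)=+1; sign (−1)^0·+1^0·+1^1 = +1.
(a,b)_∞: sgn(-442)=−, sgn(-77)=−, so -1.
(a,b)_43: α=-2, u≡13; β=0, v≡6 (mod 43); (13|43)=+1, (6|43)=+1; sign (−1)^0·+1^0·+1^-2 = +1.
(a,b)_37: α=0, u≡15; β=2, v≡10 (mod 37); (15|37)=-1, (10|37)=+1; sign (−1)^0·-1^2·+1^0 = +1.
(a,b)_13: α=1, u≡6; β=2, v≡10 (mod 13); (6|13)=-1, (10|13)=+1; sign (−1)^0·-1^2·+1^1 = +1.
(a,b)_2: α=3, β=-2; u≡3, v≡3 (mod 8); ε(u)ε(v)=1·1, αω(v)=3·1, βω(u)=-2·1; sum ≡ 0  ⇒  +1.
(a,b)_11: α=0, u≡4; β=1, v≡3 (mod 11); (4|11)=+1, (3|11)=+1; sign (−1)^0·+1^1·+1^0 = +1.
(a,b)_5: α=0, u≡2; β=-2, v≡3 (mod 5); (2|5)=-1, (3|5)=-1; sign (−1)^0·-1^-2·-1^0 = +1.
(a,b)_23: α=0, u≡1; β=-2, v≡19 (mod 23); (1|23)=+1, (19|23)=-1; sign (−1)^0·+1^-2·-1^0 = +1.
(a,b)_7: α=2, u≡3; β=1, v≡5 (mod 7); (3|7)=-1, (5|7)=-1; sign (−1)^0·-1^1·-1^2 = -1.
Ram(-442, -77) = {7, ∞}; no ℚ_7-point on the conic.

[7, inf]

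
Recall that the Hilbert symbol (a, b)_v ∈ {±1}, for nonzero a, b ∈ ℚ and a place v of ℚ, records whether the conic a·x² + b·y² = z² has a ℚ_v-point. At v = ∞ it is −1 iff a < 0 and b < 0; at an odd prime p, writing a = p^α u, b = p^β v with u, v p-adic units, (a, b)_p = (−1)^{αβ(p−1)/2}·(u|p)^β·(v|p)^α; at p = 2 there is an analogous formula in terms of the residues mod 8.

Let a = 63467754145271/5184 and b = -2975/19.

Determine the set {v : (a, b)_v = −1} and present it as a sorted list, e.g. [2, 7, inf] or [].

[2, 7]

Mod squares: a ≡ 119, b ≡ -2261. Check v ∈ {∞, 2, 3, 5, 7, 17, 19}.
v=2: v_2(a)=-6, v_2(b)=0; units ≡ 7, 3 (mod 8); ε·ε+αω+βω = 1·1+-6·1+0·0 ≡ 1  ⇒  (a,b)_2 = -1.
v=5: a=5^0·(≡4), b=5^2·(≡4) mod 5; (4|5)=+1, (4|5)=+1; (−1)^{0·2·2}·(+1)^2·(+1)^0 = +1.
v=17: a=17^5·(≡3), b=17^1·(≡6) mod 17; (3|17)=-1, (6|17)=-1; (−1)^{5·1·8}·(-1)^1·(-1)^5 = +1.
v=7: a=7^3·(≡6), b=7^1·(≡6) mod 7; (6|7)=-1, (6|7)=-1; (−1)^{3·1·3}·(-1)^1·(-1)^3 = -1.
v=19: a=19^4·(≡17), b=19^-1·(≡8) mod 19; (17|19)=+1, (8|19)=-1; (−1)^{4·-1·9}·(+1)^-1·(-1)^4 = +1.
v=∞: 119 > 0 and -2261 < 0  ⇒  (a,b)_∞ = +1.
v=3: a=3^-4·(≡2), b=3^0·(≡1) mod 3; (2|3)=-1, (1|3)=+1; (−1)^{-4·0·1}·(-1)^0·(+1)^-4 = +1.
|Ram(119, -2261)| = 2, even; anisotropic at {2, 7}.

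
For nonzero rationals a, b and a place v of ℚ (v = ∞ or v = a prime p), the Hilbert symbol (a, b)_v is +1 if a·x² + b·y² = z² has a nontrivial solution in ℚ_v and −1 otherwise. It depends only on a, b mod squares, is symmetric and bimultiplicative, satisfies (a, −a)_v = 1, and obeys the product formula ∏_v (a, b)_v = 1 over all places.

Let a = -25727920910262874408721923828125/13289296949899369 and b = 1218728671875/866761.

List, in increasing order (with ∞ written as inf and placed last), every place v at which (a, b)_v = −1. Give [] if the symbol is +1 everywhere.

[2, 11, 13, 23]

Mod squares: a ≡ -4301, b ≡ 8666515. Check v ∈ {∞, 2, 3, 5, 7, 11, 13, 17, 19, 23, 31}.
v=19: a=19^-6·(≡18), b=19^-2·(≡6) mod 19; (18|19)=-1, (6|19)=+1; (−1)^{-6·-2·9}·(-1)^-2·(+1)^-6 = +1.
v=17: a=17^3·(≡16), b=17^1·(≡1) mod 17; (16|17)=+1, (1|17)=+1; (−1)^{3·1·8}·(+1)^1·(+1)^3 = +1.
v=3: a=3^6·(≡1), b=3^2·(≡1) mod 3; (1|3)=+1, (1|3)=+1; (−1)^{6·2·1}·(+1)^2·(+1)^6 = +1.
v=11: a=11^5·(≡9), b=11^1·(≡9) mod 11; (9|11)=+1, (9|11)=+1; (−1)^{5·1·5}·(+1)^1·(+1)^5 = -1.
v=7: a=7^-10·(≡4), b=7^-4·(≡2) mod 7; (4|7)=+1, (2|7)=+1; (−1)^{-10·-4·3}·(+1)^-4·(+1)^-10 = +1.
v=∞: -4301 < 0 and 8666515 > 0  ⇒  (a,b)_∞ = +1.
v=31: a=31^2·(≡2), b=31^1·(≡1) mod 31; (2|31)=+1, (1|31)=+1; (−1)^{2·1·15}·(+1)^1·(+1)^2 = +1.
v=2: v_2(a)=0, v_2(b)=0; units ≡ 3, 3 (mod 8); ε·ε+αω+βω = 1·1+0·1+0·1 ≡ 1  ⇒  (a,b)_2 = -1.
v=13: a=13^0·(≡5), b=13^1·(≡5) mod 13; (5|13)=-1, (5|13)=-1; (−1)^{0·1·6}·(-1)^1·(-1)^0 = -1.
v=5: a=5^18·(≡4), b=5^7·(≡2) mod 5; (4|5)=+1, (2|5)=-1; (−1)^{18·7·2}·(+1)^7·(-1)^18 = +1.
v=23: a=23^3·(≡22), b=23^1·(≡21) mod 23; (22|23)=-1, (21|23)=-1; (−1)^{3·1·11}·(-1)^1·(-1)^3 = -1.
|Ram(-4301, 8666515)| = 4, even; anisotropic at {2, 11, 13, 23}.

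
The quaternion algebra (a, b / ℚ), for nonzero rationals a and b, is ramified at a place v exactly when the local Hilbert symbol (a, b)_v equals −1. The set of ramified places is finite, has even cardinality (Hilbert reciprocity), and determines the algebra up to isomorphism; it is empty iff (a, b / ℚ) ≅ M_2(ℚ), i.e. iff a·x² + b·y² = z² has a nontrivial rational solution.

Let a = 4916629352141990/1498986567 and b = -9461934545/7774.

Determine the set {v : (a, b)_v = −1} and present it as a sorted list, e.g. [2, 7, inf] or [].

Mod squares: a ≡ 27370, b ≡ -24605630. Check v ∈ {∞, 2, 3, 5, 7, 13, 17, 19, 23, 29, 31}.
v=3: a=3^-6·(≡1), b=3^0·(≡1) mod 3; (1|3)=+1, (1|3)=+1; (−1)^{-6·0·1}·(+1)^0·(+1)^-6 = +1.
v=7: a=7^3·(≡4), b=7^3·(≡4) mod 7; (4|7)=+1, (4|7)=+1; (−1)^{3·3·3}·(+1)^3·(+1)^3 = -1.
v=31: a=31^2·(≡16), b=31^1·(≡25) mod 31; (16|31)=+1, (25|31)=+1; (−1)^{2·1·15}·(+1)^1·(+1)^2 = +1.
v=∞: 27370 > 0 and -24605630 < 0  ⇒  (a,b)_∞ = +1.
v=23: a=23^-3·(≡21), b=23^-1·(≡18) mod 23; (21|23)=-1, (18|23)=+1; (−1)^{-3·-1·11}·(-1)^-1·(+1)^-3 = +1.
v=5: a=5^1·(≡4), b=5^1·(≡4) mod 5; (4|5)=+1, (4|5)=+1; (−1)^{1·1·2}·(+1)^1·(+1)^1 = +1.
v=19: a=19^2·(≡10), b=19^2·(≡1) mod 19; (10|19)=-1, (1|19)=+1; (−1)^{2·2·9}·(-1)^2·(+1)^2 = +1.
v=2: v_2(a)=1, v_2(b)=-1; units ≡ 5, 1 (mod 8); ε·ε+αω+βω = 0·0+1·0+-1·1 ≡ 1  ⇒  (a,b)_2 = -1.
v=29: a=29^2·(≡25), b=29^1·(≡15) mod 29; (25|29)=+1, (15|29)=-1; (−1)^{2·1·14}·(+1)^1·(-1)^2 = +1.
v=17: a=17^3·(≡3), b=17^1·(≡7) mod 17; (3|17)=-1, (7|17)=-1; (−1)^{3·1·8}·(-1)^1·(-1)^3 = +1.
v=13: a=13^-2·(≡11), b=13^-2·(≡4) mod 13; (11|13)=-1, (4|13)=+1; (−1)^{-2·-2·6}·(-1)^-2·(+1)^-2 = +1.
|Ram(27370, -24605630)| = 2, even; anisotropic at {2, 7}.

[2, 7]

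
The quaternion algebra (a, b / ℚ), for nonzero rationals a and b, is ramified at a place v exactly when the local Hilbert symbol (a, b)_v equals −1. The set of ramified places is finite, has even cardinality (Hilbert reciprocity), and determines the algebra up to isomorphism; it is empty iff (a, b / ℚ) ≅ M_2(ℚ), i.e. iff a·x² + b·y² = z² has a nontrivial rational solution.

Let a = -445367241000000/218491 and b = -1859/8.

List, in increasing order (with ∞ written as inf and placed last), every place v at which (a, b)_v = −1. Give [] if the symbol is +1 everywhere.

[2, 3, 7, 11, 17, inf]

Mod squares: a ≡ -51051, b ≡ -22. Check v ∈ {∞, 2, 3, 5, 7, 11, 13, 17}.
v=3: a=3^9·(≡2), b=3^0·(≡2) mod 3; (2|3)=-1, (2|3)=-1; (−1)^{9·0·1}·(-1)^0·(-1)^9 = -1.
v=2: v_2(a)=6, v_2(b)=-3; units ≡ 5, 5 (mod 8); ε·ε+αω+βω = 0·0+6·1+-3·1 ≡ 1  ⇒  (a,b)_2 = -1.
v=7: a=7^-5·(≡4), b=7^0·(≡3) mod 7; (4|7)=+1, (3|7)=-1; (−1)^{-5·0·3}·(+1)^0·(-1)^-5 = -1.
v=∞: -51051 < 0 and -22 < 0  ⇒  (a,b)_∞ = -1.
v=11: a=11^3·(≡1), b=11^1·(≡5) mod 11; (1|11)=+1, (5|11)=+1; (−1)^{3·1·5}·(+1)^1·(+1)^3 = -1.
v=17: a=17^1·(≡12), b=17^0·(≡12) mod 17; (12|17)=-1, (12|17)=-1; (−1)^{1·0·8}·(-1)^0·(-1)^1 = -1.
v=13: a=13^-1·(≡10), b=13^2·(≡10) mod 13; (10|13)=+1, (10|13)=+1; (−1)^{-1·2·6}·(+1)^2·(+1)^-1 = +1.
v=5: a=5^6·(≡1), b=5^0·(≡2) mod 5; (1|5)=+1, (2|5)=-1; (−1)^{6·0·2}·(+1)^0·(-1)^6 = +1.
(-51051, -22 / ℚ) ramifies at {2, 3, 7, 11, 17, ∞}: a division algebra.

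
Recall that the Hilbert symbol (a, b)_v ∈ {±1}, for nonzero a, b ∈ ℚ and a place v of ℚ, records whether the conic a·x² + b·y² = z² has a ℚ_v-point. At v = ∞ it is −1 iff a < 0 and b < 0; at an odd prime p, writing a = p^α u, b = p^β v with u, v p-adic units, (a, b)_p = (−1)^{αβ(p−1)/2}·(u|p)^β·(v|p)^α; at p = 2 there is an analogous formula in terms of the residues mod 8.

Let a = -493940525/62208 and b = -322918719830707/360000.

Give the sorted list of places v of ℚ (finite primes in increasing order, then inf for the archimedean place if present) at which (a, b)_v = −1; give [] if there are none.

[3, 11, 13, 17, 19, inf]

Mod squares: a ≡ -663, b ≡ -323323. Check v ∈ {∞, 2, 3, 5, 7, 11, 13, 17, 19, 23}.
v=5: a=5^2·(≡3), b=5^-4·(≡3) mod 5; (3|5)=-1, (3|5)=-1; (−1)^{2·-4·2}·(-1)^-4·(-1)^2 = +1.
v=23: a=23^2·(≡9), b=23^0·(≡20) mod 23; (9|23)=+1, (20|23)=-1; (−1)^{2·0·11}·(+1)^0·(-1)^2 = +1.
v=19: a=19^0·(≡12), b=19^1·(≡17) mod 19; (12|19)=-1, (17|19)=+1; (−1)^{0·1·9}·(-1)^1·(+1)^0 = -1.
v=13: a=13^3·(≡12), b=13^5·(≡7) mod 13; (12|13)=+1, (7|13)=-1; (−1)^{3·5·6}·(+1)^5·(-1)^3 = -1.
v=11: a=11^0·(≡7), b=11^3·(≡6) mod 11; (7|11)=-1, (6|11)=-1; (−1)^{0·3·5}·(-1)^3·(-1)^0 = -1.
v=17: a=17^1·(≡11), b=17^3·(≡1) mod 17; (11|17)=-1, (1|17)=+1; (−1)^{1·3·8}·(-1)^3·(+1)^1 = -1.
v=∞: -663 < 0 and -323323 < 0  ⇒  (a,b)_∞ = -1.
v=7: a=7^0·(≡1), b=7^1·(≡4) mod 7; (1|7)=+1, (4|7)=+1; (−1)^{0·1·3}·(+1)^1·(+1)^0 = +1.
v=3: a=3^-5·(≡1), b=3^-2·(≡2) mod 3; (1|3)=+1, (2|3)=-1; (−1)^{-5·-2·1}·(+1)^-2·(-1)^-5 = -1.
v=2: v_2(a)=-8, v_2(b)=-6; units ≡ 1, 5 (mod 8); ε·ε+αω+βω = 0·0+-8·1+-6·0 ≡ 0  ⇒  (a,b)_2 = +1.
|Ram(-663, -323323)| = 6, even; anisotropic at {3, 11, 13, 17, 19, ∞}.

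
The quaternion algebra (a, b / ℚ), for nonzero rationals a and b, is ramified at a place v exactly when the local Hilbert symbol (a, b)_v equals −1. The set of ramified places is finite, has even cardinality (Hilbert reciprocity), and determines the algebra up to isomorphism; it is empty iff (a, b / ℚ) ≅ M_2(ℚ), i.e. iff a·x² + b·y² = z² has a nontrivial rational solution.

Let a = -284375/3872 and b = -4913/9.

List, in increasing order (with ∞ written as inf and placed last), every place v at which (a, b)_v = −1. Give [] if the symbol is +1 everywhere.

(a, b) ≡ (-910, -17) mod (ℚ^×)²; places V = {2, 3, 5, 7, 11, 13, 17, ∞}.
(a,b)_3: α=0, u≡2; β=-2, v≡1 (mod 3); (2|3)=-1, (1|3)=+1; sign (−1)^0·-1^-2·+1^0 = +1.
(a,b)_11: α=-2, u≡3; β=0, v≡9 (mod 11); (3|11)=+1, (9|11)=+1; sign (−1)^0·+1^0·+1^-2 = +1.
(a,b)_7: α=1, u≡3; β=0, v≡4 (mod 7); (3|7)=-1, (4|7)=+1; sign (−1)^0·-1^0·+1^1 = +1.
(a,b)_5: α=5, u≡2; β=0, v≡3 (mod 5); (2|5)=-1, (3|5)=-1; sign (−1)^0·-1^0·-1^5 = -1.
(a,b)_∞: sgn(-910)=−, sgn(-17)=−, so -1.
(a,b)_13: α=1, u≡11; β=0, v≡3 (mod 13); (11|13)=-1, (3|13)=+1; sign (−1)^0·-1^0·+1^1 = +1.
(a,b)_2: α=-5, β=0; u≡1, v≡7 (mod 8); ε(u)ε(v)=0·1, αω(v)=-5·0, βω(u)=0·0; sum ≡ 0  ⇒  +1.
(a,b)_17: α=0, u≡4; β=3, v≡15 (mod 17); (4|17)=+1, (15|17)=+1; sign (−1)^0·+1^3·+1^0 = +1.
|Ram(-910, -17)| = 2, even; anisotropic at {5, ∞}.

[5, inf]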